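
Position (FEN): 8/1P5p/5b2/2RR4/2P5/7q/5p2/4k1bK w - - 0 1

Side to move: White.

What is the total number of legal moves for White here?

White to move; king on h1.
In check: yes, from the black queen on h3.
Legal moves: none.
Count: 0.

0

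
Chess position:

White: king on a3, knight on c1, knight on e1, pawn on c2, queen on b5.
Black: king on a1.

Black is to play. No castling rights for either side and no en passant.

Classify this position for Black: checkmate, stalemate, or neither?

stalemate

Black to move; black king on a1.
In check: no.
King squares — b1: attacked by Qb5; a2: attacked by Nc1; b2: attacked by Ka3.
Legal moves for Black: none.
Not in check and no legal moves → stalemate.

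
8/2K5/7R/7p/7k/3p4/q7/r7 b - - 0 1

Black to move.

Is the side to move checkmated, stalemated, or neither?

neither

Black to move; black king on h4.
In check: no.
Legal moves for Black include: Kg5, Kg4, Kh3, Kg3, Qg8, Qa8, Qf7+, Qa7+, Qe6, Qa6, Qd5, Qa5+, Qc4+, Qa4, Qb3, Qa3, Qh2+, Qg2, ... (list truncated; more exist).
Black has legal moves and is not in check → neither.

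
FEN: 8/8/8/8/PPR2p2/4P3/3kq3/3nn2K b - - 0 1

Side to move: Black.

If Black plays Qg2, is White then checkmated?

yes

After Qg2: white king on h1; in check: yes, from the black queen on g2.
King squares — g1: attacked by Qg2; g2: attacked by Ne1; h2: attacked by Qg2.
White has no legal moves → checkmate.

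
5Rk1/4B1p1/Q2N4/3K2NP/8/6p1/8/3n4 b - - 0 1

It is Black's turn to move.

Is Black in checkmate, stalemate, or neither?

checkmate

Black to move; black king on g8.
In check: yes, from the white rook on f8.
King squares — f7: attacked by Ng5; g7: own pawn; h7: attacked by Ng5; f8: attacked by Be7; h8: attacked by Rf8.
Legal moves for Black: none.
In check with no legal moves → checkmate.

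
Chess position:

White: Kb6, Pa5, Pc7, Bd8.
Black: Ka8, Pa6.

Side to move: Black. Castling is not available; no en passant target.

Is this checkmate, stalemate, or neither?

stalemate

Black to move; black king on a8.
In check: no.
King squares — a7: attacked by Kb6; b7: attacked by Kb6; b8: attacked by Pc7.
Legal moves for Black: none.
Not in check and no legal moves → stalemate.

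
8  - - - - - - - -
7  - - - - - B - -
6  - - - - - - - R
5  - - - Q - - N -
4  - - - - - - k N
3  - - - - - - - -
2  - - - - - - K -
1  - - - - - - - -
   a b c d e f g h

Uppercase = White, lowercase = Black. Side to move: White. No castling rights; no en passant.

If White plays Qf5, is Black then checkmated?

After Qf5: black king on g4; in check: yes, from the white queen on f5.
King squares — f3: attacked by Kg2; g3: attacked by Kg2; h3: attacked by Kg2; f4: attacked by Qf5; h4: attacked by Rh6; f5: attacked by Nh4; g5: attacked by Qf5; h5: attacked by Rh6.
Black has no legal moves → checkmate.

yes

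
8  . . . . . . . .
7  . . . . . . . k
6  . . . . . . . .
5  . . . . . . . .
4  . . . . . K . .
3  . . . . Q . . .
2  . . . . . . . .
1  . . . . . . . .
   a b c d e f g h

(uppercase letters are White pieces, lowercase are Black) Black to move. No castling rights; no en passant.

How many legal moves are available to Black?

Black to move; king on h7.
In check: no.
Legal moves: Kh8, Kg8, Kg7, Kh6, Kg6.
Count: 5.

5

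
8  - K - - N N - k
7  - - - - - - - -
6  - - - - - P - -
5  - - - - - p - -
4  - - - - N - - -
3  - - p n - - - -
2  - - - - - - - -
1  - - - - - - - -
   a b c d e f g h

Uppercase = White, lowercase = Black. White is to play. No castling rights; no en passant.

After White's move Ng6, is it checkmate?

After Ng6: black king on h8; in check: yes, from the white knight on g6.
Black has 2 legal replies: Kg8, Kh7.
In check but a legal move exists → not checkmate.

no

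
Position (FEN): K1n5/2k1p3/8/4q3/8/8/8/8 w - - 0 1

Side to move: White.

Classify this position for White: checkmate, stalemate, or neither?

White to move; white king on a8.
In check: no.
King squares — a7: attacked by Nc8; b7: attacked by Kc7; b8: attacked by Kc7.
Legal moves for White: none.
Not in check and no legal moves → stalemate.

stalemate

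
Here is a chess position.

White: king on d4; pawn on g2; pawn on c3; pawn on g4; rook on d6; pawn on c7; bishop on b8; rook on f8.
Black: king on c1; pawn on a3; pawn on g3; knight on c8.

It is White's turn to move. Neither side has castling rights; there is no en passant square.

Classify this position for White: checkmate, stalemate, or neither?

neither

White to move; white king on d4.
In check: no.
Legal moves for White include: Rh8, Rg8, Re8, Rfd8, Rxc8, Rf7, Rff6, Rf5, Rf4, Rf3, Rf2, Rf1+, Ba7, Rdd8, Rd7, Rh6, Rg6, Rdf6, ... (list truncated; more exist).
White has legal moves and is not in check → neither.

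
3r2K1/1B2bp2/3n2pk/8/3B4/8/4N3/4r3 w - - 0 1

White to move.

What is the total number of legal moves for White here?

White to move; king on g8.
In check: yes, from the black rook on d8.
Legal moves: none.
Count: 0.

0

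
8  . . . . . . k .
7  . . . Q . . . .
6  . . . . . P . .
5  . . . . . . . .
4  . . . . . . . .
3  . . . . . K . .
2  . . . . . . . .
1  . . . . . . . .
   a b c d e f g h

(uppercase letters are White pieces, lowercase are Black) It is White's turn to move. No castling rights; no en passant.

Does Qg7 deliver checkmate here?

yes

After Qg7: black king on g8; in check: yes, from the white queen on g7.
King squares — f7: attacked by Qg7; g7: attacked by Pf6; h7: attacked by Qg7; f8: attacked by Qg7; h8: attacked by Qg7.
Black has no legal moves → checkmate.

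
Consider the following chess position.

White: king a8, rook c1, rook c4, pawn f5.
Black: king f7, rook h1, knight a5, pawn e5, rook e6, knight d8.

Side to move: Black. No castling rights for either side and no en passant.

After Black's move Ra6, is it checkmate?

After Ra6: white king on a8; in check: yes, from the black rook on a6.
White has 1 legal reply: Kb8.
In check but a legal move exists → not checkmate.

no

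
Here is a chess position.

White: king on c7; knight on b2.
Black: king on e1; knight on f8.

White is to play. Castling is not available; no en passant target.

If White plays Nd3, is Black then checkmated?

After Nd3: black king on e1; in check: yes, from the white knight on d3.
Black has 4 legal replies: Ke2, Kd2, Kf1, Kd1.
In check but a legal move exists → not checkmate.

no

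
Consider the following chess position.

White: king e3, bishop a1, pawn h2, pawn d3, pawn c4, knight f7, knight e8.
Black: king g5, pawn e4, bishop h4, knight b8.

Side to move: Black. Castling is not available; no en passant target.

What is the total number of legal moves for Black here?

4

Black to move; king on g5.
In check: yes, from the white knight on f7.
Legal moves: Kg6, Kh5, Kf5, Kg4.
Count: 4.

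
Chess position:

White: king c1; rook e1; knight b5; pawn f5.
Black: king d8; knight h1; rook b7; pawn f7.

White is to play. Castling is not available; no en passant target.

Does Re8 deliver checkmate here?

After Re8: black king on d8; in check: yes, from the white rook on e8.
Black has 2 legal replies: Kxe8, Kd7.
In check but a legal move exists → not checkmate.

no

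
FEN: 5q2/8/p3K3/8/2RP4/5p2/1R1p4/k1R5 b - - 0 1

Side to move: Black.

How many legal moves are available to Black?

Black to move; king on a1.
In check: yes, from the white rook on c1.
Legal moves: Kxb2, dxc1=Q, dxc1=R, dxc1=B, dxc1=N.
Count: 5.

5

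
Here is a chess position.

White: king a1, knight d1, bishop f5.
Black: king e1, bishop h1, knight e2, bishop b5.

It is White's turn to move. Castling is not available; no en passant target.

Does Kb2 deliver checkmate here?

no

After Kb2: black king on e1; in check: no.
Black is not in check, so this cannot be checkmate.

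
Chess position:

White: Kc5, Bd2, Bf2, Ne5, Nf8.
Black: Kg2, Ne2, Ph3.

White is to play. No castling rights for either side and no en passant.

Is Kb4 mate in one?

After Kb4: black king on g2; in check: no.
Black is not in check, so this cannot be checkmate.

no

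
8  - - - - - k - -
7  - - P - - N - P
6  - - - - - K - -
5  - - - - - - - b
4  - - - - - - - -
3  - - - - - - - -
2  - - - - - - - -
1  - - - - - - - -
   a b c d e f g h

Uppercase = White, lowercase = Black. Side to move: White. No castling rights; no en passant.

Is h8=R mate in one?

yes

After h8=R: black king on f8; in check: yes, from the white rook on h8.
King squares — e7: attacked by Kf6; f7: attacked by Kf6; g7: attacked by Kf6; e8: attacked by Rh8; g8: attacked by Rh8.
Black has no legal moves → checkmate.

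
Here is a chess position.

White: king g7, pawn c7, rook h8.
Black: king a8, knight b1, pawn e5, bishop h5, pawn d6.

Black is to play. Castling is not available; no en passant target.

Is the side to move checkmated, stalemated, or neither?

neither

Black to move; black king on a8.
In check: yes, from the white rook on h8.
King squares — a7: available; b7: available; b8: attacked by Pc7.
Legal moves for Black: Kb7, Ka7, Be8.
Black is in check but has 3 legal moves → neither.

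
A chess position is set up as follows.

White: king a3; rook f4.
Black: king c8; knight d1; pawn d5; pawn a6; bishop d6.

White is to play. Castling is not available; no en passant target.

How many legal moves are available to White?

White to move; king on a3.
In check: yes, from the black bishop on d6.
Legal moves: Ka4, Kb3, Ka2, Rb4.
Count: 4.

4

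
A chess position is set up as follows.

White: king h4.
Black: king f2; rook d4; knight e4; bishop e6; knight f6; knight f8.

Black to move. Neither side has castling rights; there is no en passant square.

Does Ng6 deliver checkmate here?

After Ng6: white king on h4; in check: yes, from the black knight on g6.
King squares — g3: attacked by Kf2; h3: attacked by Be6; g4: attacked by Be6; g5: attacked by Ne4; h5: attacked by Nf6.
White has no legal moves → checkmate.

yes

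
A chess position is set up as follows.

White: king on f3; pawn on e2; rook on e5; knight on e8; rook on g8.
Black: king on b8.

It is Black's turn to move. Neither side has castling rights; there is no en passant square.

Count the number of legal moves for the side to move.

4

Black to move; king on b8.
In check: no.
Legal moves: Kc8, Ka8, Kb7, Ka7.
Count: 4.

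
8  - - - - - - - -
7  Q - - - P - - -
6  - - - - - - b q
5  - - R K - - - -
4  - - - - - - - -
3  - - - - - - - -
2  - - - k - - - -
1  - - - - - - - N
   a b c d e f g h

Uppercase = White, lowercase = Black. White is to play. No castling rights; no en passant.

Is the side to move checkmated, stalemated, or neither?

neither

White to move; white king on d5.
In check: no.
Legal moves for White include: Qb8, Qa8, Qd7, Qc7, Qb7, Qb6, Qa6, Qa5+, Qa4, Qa3, Qa2+, Qa1, Ke6, Kd6, Kc6, Ke5, Kd4, Kc4, ... (list truncated; more exist).
White has legal moves and is not in check → neither.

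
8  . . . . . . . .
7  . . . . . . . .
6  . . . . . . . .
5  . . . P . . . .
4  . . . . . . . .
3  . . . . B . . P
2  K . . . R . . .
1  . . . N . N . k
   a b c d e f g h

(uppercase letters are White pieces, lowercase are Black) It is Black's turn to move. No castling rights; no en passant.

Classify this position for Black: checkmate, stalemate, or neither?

stalemate

Black to move; black king on h1.
In check: no.
King squares — g1: attacked by Be3; g2: attacked by Re2; h2: attacked by Nf1.
Legal moves for Black: none.
Not in check and no legal moves → stalemate.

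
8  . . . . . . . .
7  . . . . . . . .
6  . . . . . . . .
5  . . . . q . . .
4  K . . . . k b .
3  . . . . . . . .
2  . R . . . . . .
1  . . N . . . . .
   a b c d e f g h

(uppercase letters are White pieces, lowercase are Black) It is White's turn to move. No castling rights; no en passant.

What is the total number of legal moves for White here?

21

White to move; king on a4.
In check: no.
Legal moves: Kb4, Kb3, Ka3, Rb8, Rb7, Rb6, Rb5, Rb4+, Rb3, Rh2, Rg2, Rf2+, Re2, Rd2, Rc2, Ra2, Rb1, Nd3+, Nb3, Ne2+, Na2.
Count: 21.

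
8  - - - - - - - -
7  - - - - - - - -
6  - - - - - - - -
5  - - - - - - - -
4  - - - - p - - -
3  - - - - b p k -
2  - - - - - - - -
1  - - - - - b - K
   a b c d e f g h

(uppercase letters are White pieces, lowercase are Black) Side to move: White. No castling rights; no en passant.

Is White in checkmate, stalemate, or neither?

stalemate

White to move; white king on h1.
In check: no.
King squares — g1: attacked by Be3; g2: attacked by Bf1; h2: attacked by Kg3.
Legal moves for White: none.
Not in check and no legal moves → stalemate.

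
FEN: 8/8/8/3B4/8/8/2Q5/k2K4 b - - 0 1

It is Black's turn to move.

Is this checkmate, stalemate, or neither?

Black to move; black king on a1.
In check: no.
King squares — b1: attacked by Qc2; a2: attacked by Qc2; b2: attacked by Qc2.
Legal moves for Black: none.
Not in check and no legal moves → stalemate.

stalemate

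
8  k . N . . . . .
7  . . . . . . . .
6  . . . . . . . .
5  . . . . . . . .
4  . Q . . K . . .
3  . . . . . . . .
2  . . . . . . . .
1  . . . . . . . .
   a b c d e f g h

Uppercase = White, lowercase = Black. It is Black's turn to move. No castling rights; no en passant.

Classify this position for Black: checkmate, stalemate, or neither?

stalemate

Black to move; black king on a8.
In check: no.
King squares — a7: attacked by Nc8; b7: attacked by Qb4; b8: attacked by Qb4.
Legal moves for Black: none.
Not in check and no legal moves → stalemate.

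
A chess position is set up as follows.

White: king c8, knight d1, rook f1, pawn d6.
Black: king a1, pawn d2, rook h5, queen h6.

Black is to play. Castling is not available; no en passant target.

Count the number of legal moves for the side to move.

24

Black to move; king on a1.
In check: no.
Legal moves: Qh8+, Qf8+, Qh7, Qg7, Qg6, Qf6, Qe6+, Qxd6, Qg5, Qf4, Qe3, Rg5, Rf5, Re5, Rd5, Rc5+, Rb5, Ra5, Rh4, Rh3, Rh2, Rh1, Ka2, Kb1.
Count: 24.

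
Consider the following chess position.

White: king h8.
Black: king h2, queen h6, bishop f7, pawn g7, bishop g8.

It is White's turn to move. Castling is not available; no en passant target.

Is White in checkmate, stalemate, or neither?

White to move; white king on h8.
In check: yes, from the black queen on h6.
King squares — g7: attacked by Qh6; h7: attacked by Qh6; g8: attacked by Bf7.
Legal moves for White: none.
In check with no legal moves → checkmate.

checkmate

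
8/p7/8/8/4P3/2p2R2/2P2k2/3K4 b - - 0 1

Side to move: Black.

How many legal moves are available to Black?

Black to move; king on f2.
In check: yes, from the white rook on f3.
Legal moves: Kxf3, Kg2, Kg1.
Count: 3.

3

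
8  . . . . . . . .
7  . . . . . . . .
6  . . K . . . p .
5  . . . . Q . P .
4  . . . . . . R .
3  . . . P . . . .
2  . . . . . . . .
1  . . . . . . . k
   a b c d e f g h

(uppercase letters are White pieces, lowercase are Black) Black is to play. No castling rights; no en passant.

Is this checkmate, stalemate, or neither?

stalemate

Black to move; black king on h1.
In check: no.
King squares — g1: attacked by Rg4; g2: attacked by Rg4; h2: attacked by Qe5.
Legal moves for Black: none.
Not in check and no legal moves → stalemate.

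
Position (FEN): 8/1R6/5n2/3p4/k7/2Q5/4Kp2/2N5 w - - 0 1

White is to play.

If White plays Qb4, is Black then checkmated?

After Qb4: black king on a4; in check: yes, from the white queen on b4.
King squares — a3: attacked by Qb4; b3: attacked by Nc1; b4: attacked by Rb7; a5: attacked by Qb4; b5: attacked by Qb4.
Black has no legal moves → checkmate.

yes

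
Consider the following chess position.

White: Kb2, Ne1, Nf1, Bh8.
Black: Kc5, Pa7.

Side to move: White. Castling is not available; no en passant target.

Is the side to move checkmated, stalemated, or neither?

neither

White to move; white king on b2.
In check: no.
Legal moves for White include: Bg7, Bf6, Be5, Bd4+, Bc3, Kc3, Kb3, Ka3, Kc2, Ka2, Kc1, Kb1, Ka1, Ng3, Ne3, Nh2, Nd2, Nf3, ... (list truncated; more exist).
White has legal moves and is not in check → neither.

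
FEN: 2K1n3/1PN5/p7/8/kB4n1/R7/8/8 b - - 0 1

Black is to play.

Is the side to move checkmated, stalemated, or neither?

Black to move; black king on a4.
In check: yes, from the white rook on a3.
Legal moves for Black: Kxb4.
Black is in check but has 1 legal move → neither.

neither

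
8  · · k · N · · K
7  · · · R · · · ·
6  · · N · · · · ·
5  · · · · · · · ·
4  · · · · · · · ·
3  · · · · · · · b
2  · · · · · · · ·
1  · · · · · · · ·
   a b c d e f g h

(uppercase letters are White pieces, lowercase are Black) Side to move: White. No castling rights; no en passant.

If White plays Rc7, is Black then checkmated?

yes

After Rc7: black king on c8; in check: yes, from the white rook on c7.
King squares — b7: attacked by Rc7; c7: attacked by Ne8; d7: attacked by Rc7; b8: attacked by Nc6; d8: attacked by Nc6.
Black has no legal moves → checkmate.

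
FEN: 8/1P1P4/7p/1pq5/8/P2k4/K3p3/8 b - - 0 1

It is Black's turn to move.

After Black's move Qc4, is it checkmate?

After Qc4: white king on a2; in check: yes, from the black queen on c4.
White has 3 legal replies: Kb2, Kb1, Ka1.
In check but a legal move exists → not checkmate.

no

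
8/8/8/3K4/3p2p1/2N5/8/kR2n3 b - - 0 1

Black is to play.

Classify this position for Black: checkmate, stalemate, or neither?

checkmate

Black to move; black king on a1.
In check: yes, from the white rook on b1.
King squares — b1: attacked by Nc3; a2: attacked by Nc3; b2: attacked by Rb1.
Legal moves for Black: none.
In check with no legal moves → checkmate.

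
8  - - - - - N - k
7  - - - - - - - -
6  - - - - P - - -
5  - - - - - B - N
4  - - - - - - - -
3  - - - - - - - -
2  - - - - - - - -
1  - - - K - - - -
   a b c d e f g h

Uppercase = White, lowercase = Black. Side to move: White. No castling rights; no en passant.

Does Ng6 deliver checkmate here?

After Ng6: black king on h8; in check: yes, from the white knight on g6.
Black has 2 legal replies: Kg8, Kh7.
In check but a legal move exists → not checkmate.

no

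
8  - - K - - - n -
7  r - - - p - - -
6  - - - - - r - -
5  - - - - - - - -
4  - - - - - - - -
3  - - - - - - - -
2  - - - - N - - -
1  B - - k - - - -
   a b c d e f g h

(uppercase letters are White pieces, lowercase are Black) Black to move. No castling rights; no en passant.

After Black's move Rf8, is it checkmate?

yes

After Rf8: white king on c8; in check: yes, from the black rook on f8.
King squares — b7: attacked by Ra7; c7: attacked by Ra7; d7: attacked by Ra7; b8: attacked by Rf8; d8: attacked by Rf8.
White has no legal moves → checkmate.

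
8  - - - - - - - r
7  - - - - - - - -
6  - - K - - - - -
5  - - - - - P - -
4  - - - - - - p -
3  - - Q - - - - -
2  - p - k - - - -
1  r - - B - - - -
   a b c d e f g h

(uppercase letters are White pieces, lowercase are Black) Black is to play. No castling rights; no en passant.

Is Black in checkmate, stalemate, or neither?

neither

Black to move; black king on d2.
In check: yes, from the white queen on c3.
King squares — c1: attacked by Qc3; d1: available; e1: attacked by Qc3; c2: attacked by Bd1; e2: attacked by Bd1; c3: available; d3: attacked by Qc3; e3: attacked by Qc3.
Legal moves for Black: Kxc3, Kxd1.
Black is in check but has 2 legal moves → neither.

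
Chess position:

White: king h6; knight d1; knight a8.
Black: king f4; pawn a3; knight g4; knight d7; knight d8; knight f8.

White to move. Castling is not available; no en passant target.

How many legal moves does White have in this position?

2

White to move; king on h6.
In check: yes, from the black knight on g4.
Legal moves: Kg7, Kh5.
Count: 2.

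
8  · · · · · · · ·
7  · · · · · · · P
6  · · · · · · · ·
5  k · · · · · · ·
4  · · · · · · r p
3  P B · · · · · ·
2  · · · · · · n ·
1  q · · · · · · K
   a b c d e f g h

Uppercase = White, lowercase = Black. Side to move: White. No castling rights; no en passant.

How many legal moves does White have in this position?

White to move; king on h1.
In check: yes, from the black queen on a1.
Legal moves: Kh2, Bd1.
Count: 2.

2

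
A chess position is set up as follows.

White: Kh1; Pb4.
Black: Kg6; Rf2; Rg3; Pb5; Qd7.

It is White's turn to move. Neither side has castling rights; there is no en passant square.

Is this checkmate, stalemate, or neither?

stalemate

White to move; white king on h1.
In check: no.
King squares — g1: attacked by Rg3; g2: attacked by Rf2; h2: attacked by Rf2.
Legal moves for White: none.
Not in check and no legal moves → stalemate.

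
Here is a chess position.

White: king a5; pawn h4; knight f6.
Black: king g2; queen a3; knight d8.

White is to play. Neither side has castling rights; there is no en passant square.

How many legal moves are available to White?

2

White to move; king on a5.
In check: yes, from the black queen on a3.
Legal moves: Kb6, Kb5.
Count: 2.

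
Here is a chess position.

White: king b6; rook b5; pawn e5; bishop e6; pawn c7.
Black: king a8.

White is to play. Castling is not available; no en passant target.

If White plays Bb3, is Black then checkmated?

no

After Bb3: black king on a8; in check: no.
Black is not in check, so this cannot be checkmate.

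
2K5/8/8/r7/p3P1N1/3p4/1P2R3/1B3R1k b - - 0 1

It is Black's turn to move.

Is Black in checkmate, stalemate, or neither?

Black to move; black king on h1.
In check: yes, from the white rook on f1.
King squares — g1: attacked by Rf1; g2: attacked by Re2; h2: attacked by Re2.
Legal moves for Black: none.
In check with no legal moves → checkmate.

checkmate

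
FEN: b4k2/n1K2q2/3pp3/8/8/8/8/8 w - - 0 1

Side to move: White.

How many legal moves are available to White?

4

White to move; king on c7.
In check: yes, from the black queen on f7.
Legal moves: Kd8, Kb8, Kxd6, Kb6.
Count: 4.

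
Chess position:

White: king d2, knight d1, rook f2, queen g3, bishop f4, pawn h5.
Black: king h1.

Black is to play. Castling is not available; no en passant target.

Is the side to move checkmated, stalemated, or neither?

stalemate

Black to move; black king on h1.
In check: no.
King squares — g1: attacked by Qg3; g2: attacked by Rf2; h2: attacked by Rf2.
Legal moves for Black: none.
Not in check and no legal moves → stalemate.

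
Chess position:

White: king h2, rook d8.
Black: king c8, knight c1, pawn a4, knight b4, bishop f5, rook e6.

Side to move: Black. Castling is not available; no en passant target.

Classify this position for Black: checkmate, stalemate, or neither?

neither

Black to move; black king on c8.
In check: yes, from the white rook on d8.
King squares — b7: available; c7: available; d7: attacked by Rd8; b8: attacked by Rd8; d8: available.
Legal moves for Black: Kxd8, Kc7, Kb7.
Black is in check but has 3 legal moves → neither.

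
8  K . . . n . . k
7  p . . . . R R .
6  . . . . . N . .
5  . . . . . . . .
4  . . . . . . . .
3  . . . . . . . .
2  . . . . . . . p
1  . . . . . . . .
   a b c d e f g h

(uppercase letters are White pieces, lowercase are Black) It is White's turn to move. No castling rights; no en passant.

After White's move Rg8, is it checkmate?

yes

After Rg8: black king on h8; in check: yes, from the white rook on g8.
King squares — g7: attacked by Rf7; h7: attacked by Nf6; g8: attacked by Nf6.
Black has no legal moves → checkmate.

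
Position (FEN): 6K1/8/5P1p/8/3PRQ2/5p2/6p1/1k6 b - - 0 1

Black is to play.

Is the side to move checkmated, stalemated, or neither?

Black to move; black king on b1.
In check: no.
Legal moves for Black: Kc2, Kb2, Ka2, Ka1, h5, f2, g1=Q+, g1=R+, g1=B, g1=N.
Black has 10 legal moves and is not in check → neither.

neither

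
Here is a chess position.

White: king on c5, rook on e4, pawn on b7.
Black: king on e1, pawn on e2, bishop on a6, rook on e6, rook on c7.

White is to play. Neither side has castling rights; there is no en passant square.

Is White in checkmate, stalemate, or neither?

White to move; white king on c5.
In check: yes, from the black rook on c7.
King squares — b4: available; c4: attacked by Ba6; d4: available; b5: attacked by Ba6; d5: available; b6: attacked by Re6; c6: attacked by Re6; d6: attacked by Re6.
Legal moves for White: Kd5, Kd4, Kb4.
White is in check but has 3 legal moves → neither.

neither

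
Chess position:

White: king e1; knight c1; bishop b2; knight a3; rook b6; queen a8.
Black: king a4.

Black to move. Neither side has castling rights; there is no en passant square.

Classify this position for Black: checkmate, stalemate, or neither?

Black to move; black king on a4.
In check: yes, from the white queen on a8.
King squares — a3: attacked by Bb2; b3: attacked by Nc1; b4: attacked by Rb6; a5: attacked by Qa8; b5: attacked by Na3.
Legal moves for Black: none.
In check with no legal moves → checkmate.

checkmate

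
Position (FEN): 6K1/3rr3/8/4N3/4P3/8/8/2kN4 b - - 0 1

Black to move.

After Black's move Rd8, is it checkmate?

After Rd8: white king on g8; in check: yes, from the black rook on d8.
King squares — f7: attacked by Re7; g7: attacked by Re7; h7: attacked by Re7; f8: attacked by Rd8; h8: attacked by Rd8.
White has no legal moves → checkmate.

yes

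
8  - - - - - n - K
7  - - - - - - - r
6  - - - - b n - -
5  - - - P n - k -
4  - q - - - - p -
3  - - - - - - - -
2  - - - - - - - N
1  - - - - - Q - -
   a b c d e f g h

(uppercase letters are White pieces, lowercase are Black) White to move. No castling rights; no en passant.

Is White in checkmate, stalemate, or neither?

checkmate

White to move; white king on h8.
In check: yes, from the black rook on h7.
King squares — g7: attacked by Rh7; h7: attacked by Nf6; g8: attacked by Be6.
Legal moves for White: none.
In check with no legal moves → checkmate.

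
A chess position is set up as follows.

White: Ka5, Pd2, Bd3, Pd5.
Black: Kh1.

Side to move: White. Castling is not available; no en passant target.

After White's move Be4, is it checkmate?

no

After Be4: black king on h1; in check: yes, from the white bishop on e4.
Black has 2 legal replies: Kh2, Kg1.
In check but a legal move exists → not checkmate.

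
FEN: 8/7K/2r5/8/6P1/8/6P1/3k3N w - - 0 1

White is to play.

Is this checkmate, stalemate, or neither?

White to move; white king on h7.
In check: no.
Legal moves for White: Kh8, Kg8, Kg7, Ng3, Nf2+, g5, g3.
White has 7 legal moves and is not in check → neither.

neither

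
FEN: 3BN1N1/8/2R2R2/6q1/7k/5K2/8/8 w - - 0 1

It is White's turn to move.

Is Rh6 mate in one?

yes

After Rh6: black king on h4; in check: yes, from the white rook on h6.
King squares — g3: attacked by Kf3; h3: attacked by Rh6; g4: attacked by Kf3; g5: own queen; h5: attacked by Rh6.
Black has no legal moves → checkmate.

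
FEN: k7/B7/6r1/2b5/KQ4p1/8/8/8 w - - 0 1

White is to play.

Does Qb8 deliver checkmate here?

yes

After Qb8: black king on a8; in check: yes, from the white queen on b8.
King squares — a7: attacked by Qb8; b7: attacked by Qb8; b8: attacked by Ba7.
Black has no legal moves → checkmate.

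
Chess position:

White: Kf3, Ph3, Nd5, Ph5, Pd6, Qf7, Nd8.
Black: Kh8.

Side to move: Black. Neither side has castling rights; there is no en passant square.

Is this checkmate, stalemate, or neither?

Black to move; black king on h8.
In check: no.
King squares — g7: attacked by Qf7; h7: attacked by Qf7; g8: attacked by Qf7.
Legal moves for Black: none.
Not in check and no legal moves → stalemate.

stalemate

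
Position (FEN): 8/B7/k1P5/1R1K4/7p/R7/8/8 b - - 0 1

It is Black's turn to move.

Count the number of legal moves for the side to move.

1

Black to move; king on a6.
In check: yes, from the white rook on a3.
Legal moves: Kxb5.
Count: 1.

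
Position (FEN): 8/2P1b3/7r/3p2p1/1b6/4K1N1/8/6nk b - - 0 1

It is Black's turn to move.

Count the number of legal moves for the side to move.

Black to move; king on h1.
In check: yes, from the white knight on g3.
Legal moves: Kh2, Kg2.
Count: 2.

2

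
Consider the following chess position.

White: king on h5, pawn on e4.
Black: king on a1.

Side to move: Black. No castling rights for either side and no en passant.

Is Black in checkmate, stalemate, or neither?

Black to move; black king on a1.
In check: no.
Legal moves for Black: Kb2, Ka2, Kb1.
Black has 3 legal moves and is not in check → neither.

neither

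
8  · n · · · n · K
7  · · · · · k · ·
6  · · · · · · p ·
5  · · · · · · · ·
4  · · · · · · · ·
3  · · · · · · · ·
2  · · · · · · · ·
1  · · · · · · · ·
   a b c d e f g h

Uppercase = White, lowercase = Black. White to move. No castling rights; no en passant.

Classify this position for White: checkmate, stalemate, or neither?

stalemate

White to move; white king on h8.
In check: no.
King squares — g7: attacked by Kf7; h7: attacked by Nf8; g8: attacked by Kf7.
Legal moves for White: none.
Not in check and no legal moves → stalemate.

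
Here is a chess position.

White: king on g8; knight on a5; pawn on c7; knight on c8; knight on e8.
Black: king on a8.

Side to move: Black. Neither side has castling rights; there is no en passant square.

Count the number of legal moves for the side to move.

0

Black to move; king on a8.
In check: no.
Legal moves: none.
Count: 0.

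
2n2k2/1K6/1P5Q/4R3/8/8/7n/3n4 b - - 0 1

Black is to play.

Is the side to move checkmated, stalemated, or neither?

Black to move; black king on f8.
In check: yes, from the white queen on h6.
Legal moves for Black: Kg8, Kf7.
Black is in check but has 2 legal moves → neither.

neither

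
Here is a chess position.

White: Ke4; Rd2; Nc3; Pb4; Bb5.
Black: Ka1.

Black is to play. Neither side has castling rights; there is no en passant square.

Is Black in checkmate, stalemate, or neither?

Black to move; black king on a1.
In check: no.
King squares — b1: attacked by Nc3; a2: attacked by Rd2; b2: attacked by Rd2.
Legal moves for Black: none.
Not in check and no legal moves → stalemate.

stalemate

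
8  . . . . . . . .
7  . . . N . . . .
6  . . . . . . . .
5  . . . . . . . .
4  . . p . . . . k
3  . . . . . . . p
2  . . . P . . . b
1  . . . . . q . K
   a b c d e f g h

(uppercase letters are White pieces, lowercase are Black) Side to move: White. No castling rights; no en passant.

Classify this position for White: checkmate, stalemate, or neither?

neither

White to move; white king on h1.
In check: yes, from the black queen on f1.
Legal moves for White: Kxh2.
White is in check but has 1 legal move → neither.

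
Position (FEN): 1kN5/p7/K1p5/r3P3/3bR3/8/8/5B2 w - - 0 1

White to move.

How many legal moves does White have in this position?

1

White to move; king on a6.
In check: yes, from the black rook on a5.
Legal moves: Kxa5.
Count: 1.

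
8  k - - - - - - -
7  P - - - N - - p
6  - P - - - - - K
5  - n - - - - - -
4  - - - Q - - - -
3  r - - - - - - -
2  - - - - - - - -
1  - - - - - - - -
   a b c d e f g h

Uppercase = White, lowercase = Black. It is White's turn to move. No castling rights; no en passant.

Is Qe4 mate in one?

yes

After Qe4: black king on a8; in check: yes, from the white queen on e4.
King squares — a7: attacked by Pb6; b7: attacked by Qe4; b8: attacked by Pa7.
Black has no legal moves → checkmate.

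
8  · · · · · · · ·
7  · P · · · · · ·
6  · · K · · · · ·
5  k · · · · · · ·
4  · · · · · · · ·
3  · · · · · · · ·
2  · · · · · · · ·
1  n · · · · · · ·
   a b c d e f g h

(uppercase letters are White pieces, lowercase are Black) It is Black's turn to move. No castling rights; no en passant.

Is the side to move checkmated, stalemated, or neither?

neither

Black to move; black king on a5.
In check: no.
Legal moves for Black: Ka6, Kb4, Ka4, Nb3, Nc2.
Black has 5 legal moves and is not in check → neither.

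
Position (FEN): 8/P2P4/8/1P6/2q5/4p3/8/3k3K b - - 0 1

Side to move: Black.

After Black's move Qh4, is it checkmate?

After Qh4: white king on h1; in check: yes, from the black queen on h4.
White has 2 legal replies: Kg2, Kg1.
In check but a legal move exists → not checkmate.

no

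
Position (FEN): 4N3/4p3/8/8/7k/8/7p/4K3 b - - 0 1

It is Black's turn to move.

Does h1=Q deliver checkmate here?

After h1=Q: white king on e1; in check: yes, from the black queen on h1.
White has 3 legal replies: Kf2, Ke2, Kd2.
In check but a legal move exists → not checkmate.

no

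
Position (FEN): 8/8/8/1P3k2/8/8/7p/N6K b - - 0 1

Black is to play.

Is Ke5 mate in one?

no

After Ke5: white king on h1; in check: no.
White is not in check, so this cannot be checkmate.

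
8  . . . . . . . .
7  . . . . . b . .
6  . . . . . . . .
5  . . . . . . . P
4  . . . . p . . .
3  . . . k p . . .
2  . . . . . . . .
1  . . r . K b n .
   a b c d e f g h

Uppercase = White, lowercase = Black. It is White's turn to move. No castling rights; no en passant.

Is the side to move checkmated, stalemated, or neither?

White to move; white king on e1.
In check: yes, from the black rook on c1.
King squares — d1: attacked by Rc1; f1: attacked by Rc1; d2: attacked by Kd3; e2: attacked by Bf1; f2: attacked by Pe3.
Legal moves for White: none.
In check with no legal moves → checkmate.

checkmate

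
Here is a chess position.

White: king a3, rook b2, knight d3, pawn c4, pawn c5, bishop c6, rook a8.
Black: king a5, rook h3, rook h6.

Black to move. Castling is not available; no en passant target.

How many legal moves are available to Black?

0

Black to move; king on a5.
In check: yes, from the white rook on a8.
Legal moves: none.
Count: 0.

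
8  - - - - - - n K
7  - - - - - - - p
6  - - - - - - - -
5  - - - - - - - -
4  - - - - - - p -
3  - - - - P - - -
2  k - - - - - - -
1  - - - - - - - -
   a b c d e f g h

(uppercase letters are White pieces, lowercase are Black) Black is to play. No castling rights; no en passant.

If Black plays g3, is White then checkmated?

After g3: white king on h8; in check: no.
White is not in check, so this cannot be checkmate.

no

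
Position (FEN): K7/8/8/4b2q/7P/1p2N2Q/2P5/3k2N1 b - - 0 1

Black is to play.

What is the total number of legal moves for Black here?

Black to move; king on d1.
In check: yes, from the white knight on e3.
Legal moves: Kd2, Ke1, Kc1.
Count: 3.

3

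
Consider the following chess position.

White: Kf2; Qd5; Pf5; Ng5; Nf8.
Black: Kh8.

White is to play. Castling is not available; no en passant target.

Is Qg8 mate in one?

no

After Qg8: black king on h8; in check: yes, from the white queen on g8.
Black has 1 legal reply: Kxg8.
In check but a legal move exists → not checkmate.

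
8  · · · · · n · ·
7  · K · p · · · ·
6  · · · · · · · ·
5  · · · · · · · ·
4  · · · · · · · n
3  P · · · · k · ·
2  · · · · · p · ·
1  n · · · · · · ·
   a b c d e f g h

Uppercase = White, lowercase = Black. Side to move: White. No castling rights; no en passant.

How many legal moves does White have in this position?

White to move; king on b7.
In check: no.
Legal moves: Kc8, Kb8, Ka8, Kc7, Ka7, Kb6, Ka6, a4.
Count: 8.

8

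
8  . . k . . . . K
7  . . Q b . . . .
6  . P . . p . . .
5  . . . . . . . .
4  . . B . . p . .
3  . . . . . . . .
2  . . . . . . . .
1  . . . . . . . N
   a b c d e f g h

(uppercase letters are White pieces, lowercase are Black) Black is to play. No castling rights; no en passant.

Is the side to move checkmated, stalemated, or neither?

Black to move; black king on c8.
In check: yes, from the white queen on c7.
King squares — b7: attacked by Qc7; c7: attacked by Pb6; d7: own bishop; b8: attacked by Qc7; d8: attacked by Qc7.
Legal moves for Black: none.
In check with no legal moves → checkmate.

checkmate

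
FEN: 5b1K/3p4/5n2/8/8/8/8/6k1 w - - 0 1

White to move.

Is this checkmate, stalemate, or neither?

White to move; white king on h8.
In check: no.
King squares — g7: attacked by Bf8; h7: attacked by Nf6; g8: attacked by Nf6.
Legal moves for White: none.
Not in check and no legal moves → stalemate.

stalemate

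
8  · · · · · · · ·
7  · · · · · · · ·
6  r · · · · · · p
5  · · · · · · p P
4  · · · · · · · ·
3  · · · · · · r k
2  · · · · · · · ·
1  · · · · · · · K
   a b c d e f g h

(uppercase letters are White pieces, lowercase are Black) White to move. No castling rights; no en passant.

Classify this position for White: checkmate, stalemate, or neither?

stalemate

White to move; white king on h1.
In check: no.
King squares — g1: attacked by Rg3; g2: attacked by Rg3; h2: attacked by Kh3.
Legal moves for White: none.
Not in check and no legal moves → stalemate.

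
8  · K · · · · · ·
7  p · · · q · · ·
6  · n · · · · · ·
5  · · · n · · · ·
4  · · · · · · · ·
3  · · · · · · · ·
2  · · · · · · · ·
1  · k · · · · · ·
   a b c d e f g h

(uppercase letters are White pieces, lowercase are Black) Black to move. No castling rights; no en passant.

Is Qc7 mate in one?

yes

After Qc7: white king on b8; in check: yes, from the black queen on c7.
King squares — a7: attacked by Qc7; b7: attacked by Qc7; c7: attacked by Nd5; a8: attacked by Nb6; c8: attacked by Nb6.
White has no legal moves → checkmate.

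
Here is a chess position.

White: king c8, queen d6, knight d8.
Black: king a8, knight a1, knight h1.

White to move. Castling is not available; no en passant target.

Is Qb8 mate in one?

After Qb8: black king on a8; in check: yes, from the white queen on b8.
King squares — a7: attacked by Qb8; b7: attacked by Qb8; b8: attacked by Kc8.
Black has no legal moves → checkmate.

yes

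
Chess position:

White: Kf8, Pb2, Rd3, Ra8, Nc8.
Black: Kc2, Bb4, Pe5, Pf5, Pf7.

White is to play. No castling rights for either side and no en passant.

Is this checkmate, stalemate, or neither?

neither

White to move; white king on f8.
In check: yes, from the black bishop on b4.
Legal moves for White: Kg8, Ke8, Kg7, Kxf7, Ne7, Nd6, Rd6.
White is in check but has 7 legal moves → neither.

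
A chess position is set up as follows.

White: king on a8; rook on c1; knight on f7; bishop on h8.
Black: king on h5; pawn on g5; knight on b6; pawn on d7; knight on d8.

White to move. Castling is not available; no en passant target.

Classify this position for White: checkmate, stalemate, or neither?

White to move; white king on a8.
In check: yes, from the black knight on b6.
King squares — a7: available; b7: attacked by Nd8; b8: available.
Legal moves for White: Kb8, Ka7.
White is in check but has 2 legal moves → neither.

neither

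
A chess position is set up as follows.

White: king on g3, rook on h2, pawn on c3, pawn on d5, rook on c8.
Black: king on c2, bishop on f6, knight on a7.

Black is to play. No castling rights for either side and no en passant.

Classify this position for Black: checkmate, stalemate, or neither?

Black to move; black king on c2.
In check: yes, from the white rook on h2.
Legal moves for Black: Kd3, Kb3, Kd1, Kc1, Kb1.
Black is in check but has 5 legal moves → neither.

neither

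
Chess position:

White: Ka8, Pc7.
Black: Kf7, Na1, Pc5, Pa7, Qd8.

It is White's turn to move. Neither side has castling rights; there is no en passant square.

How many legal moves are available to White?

White to move; king on a8.
In check: yes, from the black queen on d8.
Legal moves: Kb7, Kxa7, cxd8=Q, cxd8=R, cxd8=B, cxd8=N+, c8=Q, c8=R, c8=B, c8=N.
Count: 10.

10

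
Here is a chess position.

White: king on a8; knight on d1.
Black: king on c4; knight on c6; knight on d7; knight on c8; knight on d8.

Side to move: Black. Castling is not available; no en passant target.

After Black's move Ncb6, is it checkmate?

After Ncb6: white king on a8; in check: yes, from the black knight on b6.
King squares — a7: attacked by Nc6; b7: attacked by Nd8; b8: attacked by Nc6.
White has no legal moves → checkmate.

yes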